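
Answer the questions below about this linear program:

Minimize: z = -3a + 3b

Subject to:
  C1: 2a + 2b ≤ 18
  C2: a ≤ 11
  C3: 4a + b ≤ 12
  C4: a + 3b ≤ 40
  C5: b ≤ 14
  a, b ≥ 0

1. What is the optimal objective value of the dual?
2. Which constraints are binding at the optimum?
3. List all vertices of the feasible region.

1. -9 (by strong duality, equal to the primal optimum)
2. C3, b ≥ 0
3. (0, 0), (3, 0), (1, 8), (0, 9)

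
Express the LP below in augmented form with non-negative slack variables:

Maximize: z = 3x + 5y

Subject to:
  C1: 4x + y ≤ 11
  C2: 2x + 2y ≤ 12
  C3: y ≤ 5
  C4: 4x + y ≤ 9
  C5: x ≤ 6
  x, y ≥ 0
max z = 3x + 5y

s.t.
  4x + y + s1 = 11
  2x + 2y + s2 = 12
  y + s3 = 5
  4x + y + s4 = 9
  x + s5 = 6
  x, y, s1, s2, s3, s4, s5 ≥ 0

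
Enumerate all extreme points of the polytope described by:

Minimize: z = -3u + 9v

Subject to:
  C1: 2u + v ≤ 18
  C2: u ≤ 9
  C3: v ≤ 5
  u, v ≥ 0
Each vertex is the intersection of two constraint boundaries that also satisfies all remaining constraints:
  u = 0 and v = 0 → (0, 0)
  2u + v = 18 and u = 9 → (9, 0)
  2u + v = 18 and v = 5 → (6.5, 5)
  v = 5 and u = 0 → (0, 5)

Vertices: (0, 0), (9, 0), (6.5, 5), (0, 5)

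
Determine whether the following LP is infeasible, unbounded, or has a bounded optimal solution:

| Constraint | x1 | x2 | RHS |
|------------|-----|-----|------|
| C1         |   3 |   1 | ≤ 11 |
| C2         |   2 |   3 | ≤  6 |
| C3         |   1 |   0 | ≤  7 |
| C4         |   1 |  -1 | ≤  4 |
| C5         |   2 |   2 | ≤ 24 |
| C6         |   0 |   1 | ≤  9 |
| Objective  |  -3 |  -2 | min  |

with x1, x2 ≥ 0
The point (3, 0) satisfies every constraint, so the LP is feasible; the constraints give x1 ≤ 7 and x2 ≤ 9, which with x1, x2 ≥ 0 keep the feasible region inside a bounded box. A feasible, bounded LP attains a finite optimum at a vertex.

The LP has an optimal solution: (3, 0) with z = -9.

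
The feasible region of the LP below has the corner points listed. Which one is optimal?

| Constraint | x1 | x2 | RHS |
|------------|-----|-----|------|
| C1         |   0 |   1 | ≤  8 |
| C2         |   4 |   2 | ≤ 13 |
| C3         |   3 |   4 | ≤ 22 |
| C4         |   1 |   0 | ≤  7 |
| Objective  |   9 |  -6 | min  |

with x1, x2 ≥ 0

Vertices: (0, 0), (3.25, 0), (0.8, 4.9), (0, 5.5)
Evaluating z = 9x1 - 6x2 at each vertex:
  (0, 0): z = 0
  (3.25, 0): z = 29.25
  (0.8, 4.9): z = -22.2
  (0, 5.5): z = -33

The smallest value is z = -33, attained at (0, 5.5).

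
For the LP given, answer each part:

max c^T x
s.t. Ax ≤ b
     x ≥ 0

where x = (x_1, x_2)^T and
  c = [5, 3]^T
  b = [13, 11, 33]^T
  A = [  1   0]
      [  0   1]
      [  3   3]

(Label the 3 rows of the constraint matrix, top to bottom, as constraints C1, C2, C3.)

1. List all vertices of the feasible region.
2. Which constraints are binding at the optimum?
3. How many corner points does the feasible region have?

1. (0, 0), (11, 0), (0, 11)
2. C3, x_2 ≥ 0
3. 3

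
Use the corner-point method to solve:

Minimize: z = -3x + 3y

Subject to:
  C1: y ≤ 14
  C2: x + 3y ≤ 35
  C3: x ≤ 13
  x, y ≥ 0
Each vertex is the intersection of two constraint boundaries that also satisfies all remaining constraints:
  x = 0 and y = 0 → (0, 0)
  x = 13 and y = 0 → (13, 0)
  x + 3y = 35 and x = 13 → (13, 7.333)
  x + 3y = 35 and x = 0 → (0, 11.67)

Evaluating z = -3x + 3y at each vertex:
  (0, 0): z = 0
  (13, 0): z = -39
  (13, 7.333): z = -17
  (0, 11.67): z = 35

The minimum is at (13, 0) with z = -39.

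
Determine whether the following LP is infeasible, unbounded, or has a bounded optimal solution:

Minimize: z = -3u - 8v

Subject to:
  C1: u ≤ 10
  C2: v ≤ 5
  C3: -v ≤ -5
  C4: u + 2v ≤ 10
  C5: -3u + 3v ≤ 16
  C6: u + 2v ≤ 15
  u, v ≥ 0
The point (0, 5) satisfies every constraint, so the LP is feasible; the constraints give u ≤ 10 and v ≤ 5, which with u, v ≥ 0 keep the feasible region inside a bounded box. A feasible, bounded LP attains a finite optimum at a vertex.

The LP has an optimal solution: (0, 5) with z = -40.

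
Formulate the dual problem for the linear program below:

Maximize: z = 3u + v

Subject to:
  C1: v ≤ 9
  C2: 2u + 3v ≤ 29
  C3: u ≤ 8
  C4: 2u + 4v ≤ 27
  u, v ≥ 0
Minimize: z = 9y1 + 29y2 + 8y3 + 27y4

Subject to:
  C1: -2y2 - y3 - 2y4 ≤ -3
  C2: -y1 - 3y2 - 4y4 ≤ -1
  y1, y2, y3, y4 ≥ 0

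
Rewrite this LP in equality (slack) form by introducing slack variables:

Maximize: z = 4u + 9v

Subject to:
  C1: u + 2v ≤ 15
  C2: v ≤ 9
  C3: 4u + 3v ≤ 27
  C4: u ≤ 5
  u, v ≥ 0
max z = 4u + 9v

s.t.
  u + 2v + s1 = 15
  v + s2 = 9
  4u + 3v + s3 = 27
  u + s4 = 5
  u, v, s1, s2, s3, s4 ≥ 0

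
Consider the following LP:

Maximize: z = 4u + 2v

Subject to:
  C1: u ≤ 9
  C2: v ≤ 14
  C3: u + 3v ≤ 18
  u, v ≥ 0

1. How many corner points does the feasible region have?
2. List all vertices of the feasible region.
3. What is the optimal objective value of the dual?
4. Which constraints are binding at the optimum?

1. 4
2. (0, 0), (9, 0), (9, 3), (0, 6)
3. 42 (by strong duality, equal to the primal optimum)
4. C1, C3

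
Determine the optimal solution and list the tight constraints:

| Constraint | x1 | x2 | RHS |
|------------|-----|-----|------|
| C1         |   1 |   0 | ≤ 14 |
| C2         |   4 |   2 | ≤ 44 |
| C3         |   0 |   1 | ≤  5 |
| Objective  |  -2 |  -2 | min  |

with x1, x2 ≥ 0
Optimal: x1 = 8.5, x2 = 5
Slack at optimum:
  C1: slack = 5.5
  C2: slack = 0 (binding)
  C3: slack = 0 (binding)
  x1 ≥ 0: x1 = 8.5
  x2 ≥ 0: x2 = 5
Binding constraints: C2, C3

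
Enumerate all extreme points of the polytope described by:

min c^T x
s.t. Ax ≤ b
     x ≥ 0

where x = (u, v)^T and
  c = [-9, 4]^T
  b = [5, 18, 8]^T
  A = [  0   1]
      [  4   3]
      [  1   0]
Each vertex is the intersection of two constraint boundaries that also satisfies all remaining constraints:
  u = 0 and v = 0 → (0, 0)
  4u + 3v = 18 and v = 0 → (4.5, 0)
  v = 5 and 4u + 3v = 18 → (0.75, 5)
  v = 5 and u = 0 → (0, 5)

Vertices: (0, 0), (4.5, 0), (0.75, 5), (0, 5)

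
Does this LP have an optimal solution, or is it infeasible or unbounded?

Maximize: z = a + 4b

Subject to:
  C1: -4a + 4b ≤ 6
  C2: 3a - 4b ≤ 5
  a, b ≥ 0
Feasible point: (0, 0) satisfies every constraint, so the LP is feasible.
Direction d = (1, 1): for each constraint row a, a·d ≤ 0 —
  (-4)(1) + (4)(1) = 0 ≤ 0
  (3)(1) + (-4)(1) = -1 ≤ 0
and d ≥ 0, so (0, 0) + t·d stays feasible for every t ≥ 0. Along this ray z = a + 4b changes by 5 per unit t, so z → +∞.

Unbounded: there is a feasible ray along which z → +∞.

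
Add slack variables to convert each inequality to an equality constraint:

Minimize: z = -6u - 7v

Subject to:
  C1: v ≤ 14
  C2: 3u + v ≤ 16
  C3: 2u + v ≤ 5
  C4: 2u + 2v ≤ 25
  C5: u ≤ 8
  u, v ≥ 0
min z = -6u - 7v

s.t.
  v + s1 = 14
  3u + v + s2 = 16
  2u + v + s3 = 5
  2u + 2v + s4 = 25
  u + s5 = 8
  u, v, s1, s2, s3, s4, s5 ≥ 0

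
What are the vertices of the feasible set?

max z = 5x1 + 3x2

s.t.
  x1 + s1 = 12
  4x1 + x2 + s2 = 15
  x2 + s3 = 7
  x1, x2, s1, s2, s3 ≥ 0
Each vertex is the intersection of two constraint boundaries that also satisfies all remaining constraints:
  x1 = 0 and x2 = 0 → (0, 0)
  4x1 + x2 = 15 and x2 = 0 → (3.75, 0)
  4x1 + x2 = 15 and x2 = 7 → (2, 7)
  x2 = 7 and x1 = 0 → (0, 7)

Vertices: (0, 0), (3.75, 0), (2, 7), (0, 7)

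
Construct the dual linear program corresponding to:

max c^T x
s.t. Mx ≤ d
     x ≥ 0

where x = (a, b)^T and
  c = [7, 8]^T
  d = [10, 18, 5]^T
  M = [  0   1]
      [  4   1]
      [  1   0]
Minimize: z = 10y1 + 18y2 + 5y3

Subject to:
  C1: -4y2 - y3 ≤ -7
  C2: -y1 - y2 ≤ -8
  y1, y2, y3 ≥ 0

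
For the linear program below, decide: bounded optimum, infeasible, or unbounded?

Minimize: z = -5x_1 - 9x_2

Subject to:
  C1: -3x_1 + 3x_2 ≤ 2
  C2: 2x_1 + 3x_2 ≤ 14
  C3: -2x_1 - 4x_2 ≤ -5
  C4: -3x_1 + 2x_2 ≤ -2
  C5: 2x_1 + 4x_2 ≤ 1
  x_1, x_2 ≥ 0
C5 requires 2x_1 + 4x_2 ≤ 1, while C3 (-2x_1 - 4x_2 ≤ -5) is equivalent to 2x_1 + 4x_2 ≥ 5. Together they would need 5 ≤ 2x_1 + 4x_2 ≤ 1, which is impossible since 5 > 1. No point satisfies all constraints.

Infeasible: no point satisfies all constraints simultaneously.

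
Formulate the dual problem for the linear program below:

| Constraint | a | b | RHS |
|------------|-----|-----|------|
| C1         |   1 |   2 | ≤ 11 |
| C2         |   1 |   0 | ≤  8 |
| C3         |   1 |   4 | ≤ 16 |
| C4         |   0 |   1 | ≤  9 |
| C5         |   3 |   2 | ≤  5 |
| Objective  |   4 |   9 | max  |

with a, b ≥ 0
Minimize: z = 11y1 + 8y2 + 16y3 + 9y4 + 5y5

Subject to:
  C1: -y1 - y2 - y3 - 3y5 ≤ -4
  C2: -2y1 - 4y3 - y4 - 2y5 ≤ -9
  y1, y2, y3, y4, y5 ≥ 0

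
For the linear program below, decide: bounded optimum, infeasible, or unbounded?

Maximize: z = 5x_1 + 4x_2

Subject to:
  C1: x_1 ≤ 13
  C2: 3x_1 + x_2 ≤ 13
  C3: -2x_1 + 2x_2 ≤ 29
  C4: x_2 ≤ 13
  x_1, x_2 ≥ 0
The point (0, 13) satisfies every constraint, so the LP is feasible; the constraints give x_1 ≤ 13 and x_2 ≤ 13, which with x_1, x_2 ≥ 0 keep the feasible region inside a bounded box. A feasible, bounded LP attains a finite optimum at a vertex.

Feasible with finite optimum z* = 52 at (0, 13).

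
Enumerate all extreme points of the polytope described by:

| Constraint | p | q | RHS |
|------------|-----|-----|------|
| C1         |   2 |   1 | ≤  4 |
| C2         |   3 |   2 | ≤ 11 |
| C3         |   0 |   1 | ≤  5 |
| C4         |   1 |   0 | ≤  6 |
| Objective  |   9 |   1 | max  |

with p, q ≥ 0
Each vertex is the intersection of two constraint boundaries that also satisfies all remaining constraints:
  p = 0 and q = 0 → (0, 0)
  2p + q = 4 and q = 0 → (2, 0)
  2p + q = 4 and p = 0 → (0, 4)

Vertices: (0, 0), (2, 0), (0, 4)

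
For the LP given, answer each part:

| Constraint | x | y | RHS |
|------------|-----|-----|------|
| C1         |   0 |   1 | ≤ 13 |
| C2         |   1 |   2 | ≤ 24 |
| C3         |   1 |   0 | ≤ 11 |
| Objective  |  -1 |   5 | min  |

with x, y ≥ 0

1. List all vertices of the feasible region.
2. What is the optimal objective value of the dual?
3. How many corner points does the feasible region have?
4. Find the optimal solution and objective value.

1. (0, 0), (11, 0), (11, 6.5), (0, 12)
2. -11 (by strong duality, equal to the primal optimum)
3. 4
4. x = 11, y = 0, z = -11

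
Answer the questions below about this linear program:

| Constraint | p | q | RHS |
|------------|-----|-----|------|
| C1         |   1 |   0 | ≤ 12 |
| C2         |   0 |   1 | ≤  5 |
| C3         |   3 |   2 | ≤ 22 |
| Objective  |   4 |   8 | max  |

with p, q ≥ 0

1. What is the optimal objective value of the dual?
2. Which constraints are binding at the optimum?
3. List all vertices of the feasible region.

1. 56 (by strong duality, equal to the primal optimum)
2. C2, C3
3. (0, 0), (7.333, 0), (4, 5), (0, 5)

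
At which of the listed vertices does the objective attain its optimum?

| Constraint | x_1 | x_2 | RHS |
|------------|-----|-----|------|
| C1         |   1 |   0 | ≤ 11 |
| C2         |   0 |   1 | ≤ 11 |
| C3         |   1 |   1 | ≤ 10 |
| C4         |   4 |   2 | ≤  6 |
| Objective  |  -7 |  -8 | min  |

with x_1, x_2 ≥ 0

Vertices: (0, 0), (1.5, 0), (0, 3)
(0, 3) with z = -24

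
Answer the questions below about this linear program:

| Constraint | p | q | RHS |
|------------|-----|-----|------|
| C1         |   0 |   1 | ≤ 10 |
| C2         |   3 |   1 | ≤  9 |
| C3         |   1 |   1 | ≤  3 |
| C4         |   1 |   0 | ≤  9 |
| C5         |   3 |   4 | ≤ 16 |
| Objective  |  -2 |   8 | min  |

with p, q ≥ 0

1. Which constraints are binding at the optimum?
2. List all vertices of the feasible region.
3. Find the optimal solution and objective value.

1. C2, C3, q ≥ 0
2. (0, 0), (3, 0), (0, 3)
3. p = 3, q = 0, z = -6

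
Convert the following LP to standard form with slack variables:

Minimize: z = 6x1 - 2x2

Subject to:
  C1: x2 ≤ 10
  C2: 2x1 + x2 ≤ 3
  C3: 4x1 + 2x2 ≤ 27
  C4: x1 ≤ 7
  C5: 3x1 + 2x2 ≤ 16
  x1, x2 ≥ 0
min z = 6x1 - 2x2

s.t.
  x2 + s1 = 10
  2x1 + x2 + s2 = 3
  4x1 + 2x2 + s3 = 27
  x1 + s4 = 7
  3x1 + 2x2 + s5 = 16
  x1, x2, s1, s2, s3, s4, s5 ≥ 0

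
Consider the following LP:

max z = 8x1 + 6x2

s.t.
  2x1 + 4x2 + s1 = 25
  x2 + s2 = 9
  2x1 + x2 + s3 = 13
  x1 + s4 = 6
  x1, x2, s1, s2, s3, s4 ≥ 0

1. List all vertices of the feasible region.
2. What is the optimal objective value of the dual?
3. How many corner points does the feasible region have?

1. (0, 0), (6, 0), (6, 1), (4.5, 4), (0, 6.25)
2. 60 (by strong duality, equal to the primal optimum)
3. 5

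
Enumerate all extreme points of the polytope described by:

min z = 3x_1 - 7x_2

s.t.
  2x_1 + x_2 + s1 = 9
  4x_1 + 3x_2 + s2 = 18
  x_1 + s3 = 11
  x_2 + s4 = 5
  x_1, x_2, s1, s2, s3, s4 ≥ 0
Each vertex is the intersection of two constraint boundaries that also satisfies all remaining constraints:
  x_1 = 0 and x_2 = 0 → (0, 0)
  2x_1 + x_2 = 9 and 4x_1 + 3x_2 = 18 → (4.5, 0)
  4x_1 + 3x_2 = 18 and x_2 = 5 → (0.75, 5)
  x_2 = 5 and x_1 = 0 → (0, 5)

Vertices: (0, 0), (4.5, 0), (0.75, 5), (0, 5)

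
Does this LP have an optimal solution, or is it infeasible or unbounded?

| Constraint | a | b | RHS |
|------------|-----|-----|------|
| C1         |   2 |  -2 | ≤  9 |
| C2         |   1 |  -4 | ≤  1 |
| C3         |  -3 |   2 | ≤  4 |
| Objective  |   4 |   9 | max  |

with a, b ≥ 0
Feasible point: (0, 0) satisfies every constraint, so the LP is feasible.
Direction d = (1, 1): for each constraint row a, a·d ≤ 0 —
  (2)(1) + (-2)(1) = 0 ≤ 0
  (1)(1) + (-4)(1) = -3 ≤ 0
  (-3)(1) + (2)(1) = -1 ≤ 0
and d ≥ 0, so (0, 0) + t·d stays feasible for every t ≥ 0. Along this ray z = 4a + 9b changes by 13 per unit t, so z → +∞.

Unbounded — the objective can increase without bound over the feasible region.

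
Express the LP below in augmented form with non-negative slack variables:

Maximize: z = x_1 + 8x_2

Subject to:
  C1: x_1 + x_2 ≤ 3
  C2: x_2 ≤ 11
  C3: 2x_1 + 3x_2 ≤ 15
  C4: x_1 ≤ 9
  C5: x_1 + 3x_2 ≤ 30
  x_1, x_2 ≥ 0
max z = x_1 + 8x_2

s.t.
  x_1 + x_2 + s1 = 3
  x_2 + s2 = 11
  2x_1 + 3x_2 + s3 = 15
  x_1 + s4 = 9
  x_1 + 3x_2 + s5 = 30
  x_1, x_2, s1, s2, s3, s4, s5 ≥ 0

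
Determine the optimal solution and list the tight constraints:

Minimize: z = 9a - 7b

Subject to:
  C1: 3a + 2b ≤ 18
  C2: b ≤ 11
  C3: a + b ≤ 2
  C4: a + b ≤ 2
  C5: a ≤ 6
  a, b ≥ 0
Optimal: a = 0, b = 2
Slack at optimum:
  C1: slack = 14
  C2: slack = 9
  C3: slack = 0 (binding)
  C4: slack = 0 (binding)
  C5: slack = 6
  a ≥ 0: a = 0 (binding)
  b ≥ 0: b = 2
Binding constraints: C3, C4, a ≥ 0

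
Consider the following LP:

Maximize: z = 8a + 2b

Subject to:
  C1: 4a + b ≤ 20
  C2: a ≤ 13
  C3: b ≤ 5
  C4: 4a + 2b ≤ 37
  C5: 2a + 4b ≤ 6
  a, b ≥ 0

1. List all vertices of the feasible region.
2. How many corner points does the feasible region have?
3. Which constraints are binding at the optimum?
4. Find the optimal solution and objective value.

1. (0, 0), (3, 0), (0, 1.5)
2. 3
3. C5, b ≥ 0
4. a = 3, b = 0, z = 24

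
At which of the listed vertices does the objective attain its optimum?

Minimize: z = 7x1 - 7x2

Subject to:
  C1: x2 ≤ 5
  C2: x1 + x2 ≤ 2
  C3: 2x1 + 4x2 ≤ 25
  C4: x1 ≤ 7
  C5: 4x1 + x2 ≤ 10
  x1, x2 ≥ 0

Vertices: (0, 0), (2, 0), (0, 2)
Evaluating z = 7x1 - 7x2 at each vertex:
  (0, 0): z = 0
  (2, 0): z = 14
  (0, 2): z = -14

The smallest value is z = -14, attained at (0, 2).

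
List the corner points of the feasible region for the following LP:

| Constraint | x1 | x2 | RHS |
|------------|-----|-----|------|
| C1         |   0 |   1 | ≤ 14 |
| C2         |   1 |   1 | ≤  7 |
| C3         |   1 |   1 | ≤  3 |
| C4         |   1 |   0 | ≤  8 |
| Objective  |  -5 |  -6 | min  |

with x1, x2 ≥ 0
Each vertex is the intersection of two constraint boundaries that also satisfies all remaining constraints:
  x1 = 0 and x2 = 0 → (0, 0)
  x1 + x2 = 3 and x2 = 0 → (3, 0)
  x1 + x2 = 3 and x1 = 0 → (0, 3)

Vertices: (0, 0), (3, 0), (0, 3)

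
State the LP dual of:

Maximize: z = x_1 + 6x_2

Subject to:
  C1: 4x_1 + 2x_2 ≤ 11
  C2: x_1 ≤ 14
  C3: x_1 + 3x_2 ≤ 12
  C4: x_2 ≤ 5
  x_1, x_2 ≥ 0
Minimize: z = 11y1 + 14y2 + 12y3 + 5y4

Subject to:
  C1: -4y1 - y2 - y3 ≤ -1
  C2: -2y1 - 3y3 - y4 ≤ -6
  y1, y2, y3, y4 ≥ 0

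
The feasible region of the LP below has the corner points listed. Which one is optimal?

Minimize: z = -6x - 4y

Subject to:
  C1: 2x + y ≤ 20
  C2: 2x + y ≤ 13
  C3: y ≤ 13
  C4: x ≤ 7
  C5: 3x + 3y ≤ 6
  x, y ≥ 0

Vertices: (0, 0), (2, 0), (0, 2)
(2, 0) with z = -12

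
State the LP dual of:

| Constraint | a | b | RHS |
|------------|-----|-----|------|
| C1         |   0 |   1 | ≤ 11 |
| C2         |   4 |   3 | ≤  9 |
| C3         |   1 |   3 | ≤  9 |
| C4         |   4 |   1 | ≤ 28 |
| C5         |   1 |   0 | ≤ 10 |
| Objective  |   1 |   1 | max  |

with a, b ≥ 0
Minimize: z = 11y1 + 9y2 + 9y3 + 28y4 + 10y5

Subject to:
  C1: -4y2 - y3 - 4y4 - y5 ≤ -1
  C2: -y1 - 3y2 - 3y3 - y4 ≤ -1
  y1, y2, y3, y4, y5 ≥ 0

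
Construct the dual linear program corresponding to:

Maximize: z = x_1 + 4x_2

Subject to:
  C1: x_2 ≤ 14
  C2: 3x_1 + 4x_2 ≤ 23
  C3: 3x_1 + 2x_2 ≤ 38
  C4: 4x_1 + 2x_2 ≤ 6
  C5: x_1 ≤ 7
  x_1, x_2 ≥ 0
Minimize: z = 14y1 + 23y2 + 38y3 + 6y4 + 7y5

Subject to:
  C1: -3y2 - 3y3 - 4y4 - y5 ≤ -1
  C2: -y1 - 4y2 - 2y3 - 2y4 ≤ -4
  y1, y2, y3, y4, y5 ≥ 0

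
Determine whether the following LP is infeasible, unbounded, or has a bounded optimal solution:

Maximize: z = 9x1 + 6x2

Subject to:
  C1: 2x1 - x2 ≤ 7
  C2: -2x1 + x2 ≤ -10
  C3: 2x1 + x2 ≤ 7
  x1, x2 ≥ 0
C1 requires 2x1 - x2 ≤ 7, while C2 (-2x1 + x2 ≤ -10) is equivalent to 2x1 - x2 ≥ 10. Together they would need 10 ≤ 2x1 - x2 ≤ 7, which is impossible since 10 > 7. No point satisfies all constraints.

Infeasible — the constraint set is empty.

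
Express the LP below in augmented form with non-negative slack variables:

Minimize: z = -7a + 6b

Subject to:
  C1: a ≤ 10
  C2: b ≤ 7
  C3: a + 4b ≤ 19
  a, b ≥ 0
min z = -7a + 6b

s.t.
  a + s1 = 10
  b + s2 = 7
  a + 4b + s3 = 19
  a, b, s1, s2, s3 ≥ 0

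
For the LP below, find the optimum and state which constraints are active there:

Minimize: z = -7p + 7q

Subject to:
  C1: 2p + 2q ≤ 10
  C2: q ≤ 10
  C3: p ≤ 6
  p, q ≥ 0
Optimal: p = 5, q = 0
Binding: C1, q ≥ 0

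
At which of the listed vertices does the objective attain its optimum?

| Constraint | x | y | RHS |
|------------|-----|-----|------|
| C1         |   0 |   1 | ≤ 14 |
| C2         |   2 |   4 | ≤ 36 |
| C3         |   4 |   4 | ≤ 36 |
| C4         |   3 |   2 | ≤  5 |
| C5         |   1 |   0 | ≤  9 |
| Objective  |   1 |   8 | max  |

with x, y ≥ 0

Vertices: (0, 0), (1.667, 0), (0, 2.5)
Evaluating z = x + 8y at each vertex:
  (0, 0): z = 0
  (1.667, 0): z = 1.667
  (0, 2.5): z = 20

The largest value is z = 20, attained at (0, 2.5).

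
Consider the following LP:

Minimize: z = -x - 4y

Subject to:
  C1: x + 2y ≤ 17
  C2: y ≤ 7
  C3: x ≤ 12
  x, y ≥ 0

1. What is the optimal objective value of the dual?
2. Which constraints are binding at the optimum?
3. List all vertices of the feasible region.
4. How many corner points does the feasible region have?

1. -31 (by strong duality, equal to the primal optimum)
2. C1, C2
3. (0, 0), (12, 0), (12, 2.5), (3, 7), (0, 7)
4. 5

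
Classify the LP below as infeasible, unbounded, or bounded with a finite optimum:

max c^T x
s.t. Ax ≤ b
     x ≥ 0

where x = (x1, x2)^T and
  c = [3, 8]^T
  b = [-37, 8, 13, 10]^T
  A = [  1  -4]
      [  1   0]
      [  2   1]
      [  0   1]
The point (1.5, 10) satisfies every constraint, so the LP is feasible; the constraints give x1 ≤ 8 and x2 ≤ 10, which with x1, x2 ≥ 0 keep the feasible region inside a bounded box. A feasible, bounded LP attains a finite optimum at a vertex.

Feasible with finite optimum z* = 84.5 at (1.5, 10).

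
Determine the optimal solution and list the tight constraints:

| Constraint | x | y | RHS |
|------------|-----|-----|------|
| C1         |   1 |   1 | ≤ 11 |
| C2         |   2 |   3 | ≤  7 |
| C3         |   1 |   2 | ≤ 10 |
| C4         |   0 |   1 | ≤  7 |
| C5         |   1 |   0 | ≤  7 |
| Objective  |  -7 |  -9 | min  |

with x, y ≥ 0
Optimal: x = 3.5, y = 0
Slack at optimum:
  C1: slack = 7.5
  C2: slack = 0 (binding)
  C3: slack = 6.5
  C4: slack = 7
  C5: slack = 3.5
  x ≥ 0: x = 3.5
  y ≥ 0: y = 0 (binding)
Binding constraints: C2, y ≥ 0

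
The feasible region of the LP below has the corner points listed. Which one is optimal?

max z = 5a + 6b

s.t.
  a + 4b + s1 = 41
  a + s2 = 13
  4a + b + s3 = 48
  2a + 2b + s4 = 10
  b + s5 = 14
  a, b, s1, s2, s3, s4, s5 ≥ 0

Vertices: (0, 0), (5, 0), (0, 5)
Evaluating z = 5a + 6b at each vertex:
  (0, 0): z = 0
  (5, 0): z = 25
  (0, 5): z = 30

The largest value is z = 30, attained at (0, 5).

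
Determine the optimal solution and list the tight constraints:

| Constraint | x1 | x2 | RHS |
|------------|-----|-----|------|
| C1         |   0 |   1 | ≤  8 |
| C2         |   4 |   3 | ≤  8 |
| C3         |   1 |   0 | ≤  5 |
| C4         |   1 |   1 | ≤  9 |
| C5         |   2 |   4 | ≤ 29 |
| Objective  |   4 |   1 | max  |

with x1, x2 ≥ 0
Optimal: x1 = 2, x2 = 0
Slack at optimum:
  C1: slack = 8
  C2: slack = 0 (binding)
  C3: slack = 3
  C4: slack = 7
  C5: slack = 25
  x1 ≥ 0: x1 = 2
  x2 ≥ 0: x2 = 0 (binding)
Binding constraints: C2, x2 ≥ 0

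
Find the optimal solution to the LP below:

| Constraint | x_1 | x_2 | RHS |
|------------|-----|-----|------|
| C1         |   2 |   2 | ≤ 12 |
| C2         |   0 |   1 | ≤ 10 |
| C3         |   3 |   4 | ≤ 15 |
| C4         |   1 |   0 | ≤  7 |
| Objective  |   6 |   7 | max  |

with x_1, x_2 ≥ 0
Each vertex is the intersection of two constraint boundaries that also satisfies all remaining constraints:
  x_1 = 0 and x_2 = 0 → (0, 0)
  3x_1 + 4x_2 = 15 and x_2 = 0 → (5, 0)
  3x_1 + 4x_2 = 15 and x_1 = 0 → (0, 3.75)

Evaluating z = 6x_1 + 7x_2 at each vertex:
  (0, 0): z = 0
  (5, 0): z = 30
  (0, 3.75): z = 26.25

The maximum is at (5, 0) with z = 30.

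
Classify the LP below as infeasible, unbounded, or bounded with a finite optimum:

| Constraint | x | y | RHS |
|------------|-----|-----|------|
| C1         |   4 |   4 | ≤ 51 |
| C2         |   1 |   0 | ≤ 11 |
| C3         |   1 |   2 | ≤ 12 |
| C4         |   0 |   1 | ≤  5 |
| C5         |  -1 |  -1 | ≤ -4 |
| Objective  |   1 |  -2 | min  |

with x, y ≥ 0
The point (0, 5) satisfies every constraint, so the LP is feasible; the constraints give x ≤ 11 and y ≤ 5, which with x, y ≥ 0 keep the feasible region inside a bounded box. A feasible, bounded LP attains a finite optimum at a vertex.

The LP has an optimal solution: (0, 5) with z = -10.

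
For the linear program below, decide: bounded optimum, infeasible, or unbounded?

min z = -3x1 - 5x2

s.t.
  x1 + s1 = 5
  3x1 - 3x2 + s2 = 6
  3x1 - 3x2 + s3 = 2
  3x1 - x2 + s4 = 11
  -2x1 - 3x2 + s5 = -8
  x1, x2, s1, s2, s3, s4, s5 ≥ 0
Feasible point: (0, 3) satisfies every constraint, so the LP is feasible.
Direction d = (0, 1): for each constraint row a, a·d ≤ 0 —
  (1)(0) + (0)(1) = 0 ≤ 0
  (3)(0) + (-3)(1) = -3 ≤ 0
  (3)(0) + (-3)(1) = -3 ≤ 0
  (3)(0) + (-1)(1) = -1 ≤ 0
  (-2)(0) + (-3)(1) = -3 ≤ 0
and d ≥ 0, so (0, 3) + t·d stays feasible for every t ≥ 0. Along this ray z = -3x1 - 5x2 changes by -5 per unit t, so z → −∞.

Unbounded — the objective can decrease without bound over the feasible region.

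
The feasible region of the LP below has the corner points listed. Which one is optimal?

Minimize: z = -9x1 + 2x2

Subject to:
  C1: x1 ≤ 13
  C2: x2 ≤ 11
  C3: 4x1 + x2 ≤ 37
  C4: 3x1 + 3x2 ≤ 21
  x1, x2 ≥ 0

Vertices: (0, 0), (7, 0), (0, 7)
(7, 0) with z = -63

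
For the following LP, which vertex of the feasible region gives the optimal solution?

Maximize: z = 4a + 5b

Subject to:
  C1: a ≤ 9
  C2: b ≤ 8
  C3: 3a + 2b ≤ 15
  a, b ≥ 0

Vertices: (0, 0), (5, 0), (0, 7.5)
(0, 7.5) with z = 37.5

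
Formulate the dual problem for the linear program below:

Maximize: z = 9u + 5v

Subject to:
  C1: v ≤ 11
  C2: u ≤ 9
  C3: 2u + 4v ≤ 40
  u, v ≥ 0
Minimize: z = 11y1 + 9y2 + 40y3

Subject to:
  C1: -y2 - 2y3 ≤ -9
  C2: -y1 - 4y3 ≤ -5
  y1, y2, y3 ≥ 0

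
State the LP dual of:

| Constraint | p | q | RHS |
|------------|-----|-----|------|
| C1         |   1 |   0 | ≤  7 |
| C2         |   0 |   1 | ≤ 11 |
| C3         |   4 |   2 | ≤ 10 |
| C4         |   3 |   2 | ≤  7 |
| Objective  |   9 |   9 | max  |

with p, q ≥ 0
Minimize: z = 7y1 + 11y2 + 10y3 + 7y4

Subject to:
  C1: -y1 - 4y3 - 3y4 ≤ -9
  C2: -y2 - 2y3 - 2y4 ≤ -9
  y1, y2, y3, y4 ≥ 0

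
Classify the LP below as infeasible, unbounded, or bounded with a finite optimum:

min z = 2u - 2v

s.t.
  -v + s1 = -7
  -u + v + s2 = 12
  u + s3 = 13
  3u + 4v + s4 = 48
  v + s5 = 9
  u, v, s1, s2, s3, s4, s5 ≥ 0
The point (0, 9) satisfies every constraint, so the LP is feasible; the constraints give u ≤ 13 and v ≤ 9, which with u, v ≥ 0 keep the feasible region inside a bounded box. A feasible, bounded LP attains a finite optimum at a vertex.

The LP has an optimal solution: (0, 9) with z = -18.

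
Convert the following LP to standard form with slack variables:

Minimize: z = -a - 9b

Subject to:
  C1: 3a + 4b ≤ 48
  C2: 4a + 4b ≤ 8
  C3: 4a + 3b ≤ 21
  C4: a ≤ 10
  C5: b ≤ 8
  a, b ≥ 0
min z = -a - 9b

s.t.
  3a + 4b + s1 = 48
  4a + 4b + s2 = 8
  4a + 3b + s3 = 21
  a + s4 = 10
  b + s5 = 8
  a, b, s1, s2, s3, s4, s5 ≥ 0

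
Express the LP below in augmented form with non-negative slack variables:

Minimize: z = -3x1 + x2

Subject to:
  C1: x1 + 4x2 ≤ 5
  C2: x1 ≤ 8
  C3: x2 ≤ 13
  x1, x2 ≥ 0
min z = -3x1 + x2

s.t.
  x1 + 4x2 + s1 = 5
  x1 + s2 = 8
  x2 + s3 = 13
  x1, x2, s1, s2, s3 ≥ 0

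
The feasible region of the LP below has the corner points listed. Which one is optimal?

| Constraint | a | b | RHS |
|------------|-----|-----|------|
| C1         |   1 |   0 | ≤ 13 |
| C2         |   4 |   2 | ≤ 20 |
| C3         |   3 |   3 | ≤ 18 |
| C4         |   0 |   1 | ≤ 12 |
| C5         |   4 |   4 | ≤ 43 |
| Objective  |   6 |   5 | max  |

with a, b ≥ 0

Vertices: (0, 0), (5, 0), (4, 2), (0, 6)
(4, 2) with z = 34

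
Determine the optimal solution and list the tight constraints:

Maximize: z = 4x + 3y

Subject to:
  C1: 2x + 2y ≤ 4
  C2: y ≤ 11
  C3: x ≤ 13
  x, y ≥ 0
Optimal: x = 2, y = 0
Slack at optimum:
  C1: slack = 0 (binding)
  C2: slack = 11
  C3: slack = 11
  x ≥ 0: x = 2
  y ≥ 0: y = 0 (binding)
Binding constraints: C1, y ≥ 0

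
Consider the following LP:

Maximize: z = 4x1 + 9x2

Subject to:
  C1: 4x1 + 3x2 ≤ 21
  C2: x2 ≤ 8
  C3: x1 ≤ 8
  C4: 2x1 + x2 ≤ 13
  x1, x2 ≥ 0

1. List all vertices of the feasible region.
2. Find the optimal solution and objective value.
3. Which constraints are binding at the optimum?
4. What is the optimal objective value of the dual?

1. (0, 0), (5.25, 0), (0, 7)
2. x1 = 0, x2 = 7, z = 63
3. C1, x1 ≥ 0
4. 63 (by strong duality, equal to the primal optimum)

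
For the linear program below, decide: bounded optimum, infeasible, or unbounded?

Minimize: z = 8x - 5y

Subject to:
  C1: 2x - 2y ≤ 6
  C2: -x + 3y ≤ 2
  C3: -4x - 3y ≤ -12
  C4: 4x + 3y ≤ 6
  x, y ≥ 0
C4 requires 4x + 3y ≤ 6, while C3 (-4x - 3y ≤ -12) is equivalent to 4x + 3y ≥ 12. Together they would need 12 ≤ 4x + 3y ≤ 6, which is impossible since 12 > 6. No point satisfies all constraints.

Infeasible — the constraint set is empty.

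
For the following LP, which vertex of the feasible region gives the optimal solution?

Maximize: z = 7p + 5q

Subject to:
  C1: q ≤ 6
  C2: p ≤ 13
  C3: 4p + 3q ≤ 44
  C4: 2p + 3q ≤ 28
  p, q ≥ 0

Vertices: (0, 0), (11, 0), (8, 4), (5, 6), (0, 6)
(11, 0) with z = 77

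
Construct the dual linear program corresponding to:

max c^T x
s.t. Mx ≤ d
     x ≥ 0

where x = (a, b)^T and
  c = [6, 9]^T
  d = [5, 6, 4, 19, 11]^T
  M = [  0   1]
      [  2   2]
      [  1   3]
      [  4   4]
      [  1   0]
Minimize: z = 5y1 + 6y2 + 4y3 + 19y4 + 11y5

Subject to:
  C1: -2y2 - y3 - 4y4 - y5 ≤ -6
  C2: -y1 - 2y2 - 3y3 - 4y4 ≤ -9
  y1, y2, y3, y4, y5 ≥ 0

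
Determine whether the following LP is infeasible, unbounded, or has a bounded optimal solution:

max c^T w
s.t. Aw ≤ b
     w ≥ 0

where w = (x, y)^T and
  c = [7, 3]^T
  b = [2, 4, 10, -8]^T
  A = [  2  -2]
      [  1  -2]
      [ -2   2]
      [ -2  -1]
Feasible point: (3, 2) satisfies every constraint, so the LP is feasible.
Direction d = (1, 1): for each constraint row a, a·d ≤ 0 —
  (2)(1) + (-2)(1) = 0 ≤ 0
  (1)(1) + (-2)(1) = -1 ≤ 0
  (-2)(1) + (2)(1) = 0 ≤ 0
  (-2)(1) + (-1)(1) = -3 ≤ 0
and d ≥ 0, so (3, 2) + t·d stays feasible for every t ≥ 0. Along this ray z = 7x + 3y changes by 10 per unit t, so z → +∞.

Unbounded — the objective can increase without bound over the feasible region.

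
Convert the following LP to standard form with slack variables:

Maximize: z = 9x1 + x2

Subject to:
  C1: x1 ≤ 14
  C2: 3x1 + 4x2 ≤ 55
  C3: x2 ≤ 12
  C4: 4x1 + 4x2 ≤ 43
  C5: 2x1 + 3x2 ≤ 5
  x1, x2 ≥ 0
max z = 9x1 + x2

s.t.
  x1 + s1 = 14
  3x1 + 4x2 + s2 = 55
  x2 + s3 = 12
  4x1 + 4x2 + s4 = 43
  2x1 + 3x2 + s5 = 5
  x1, x2, s1, s2, s3, s4, s5 ≥ 0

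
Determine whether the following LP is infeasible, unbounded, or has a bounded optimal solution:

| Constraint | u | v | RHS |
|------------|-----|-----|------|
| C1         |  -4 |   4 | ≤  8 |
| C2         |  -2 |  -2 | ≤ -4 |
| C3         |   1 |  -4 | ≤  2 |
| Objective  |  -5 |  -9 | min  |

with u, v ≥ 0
Feasible point: (0, 2) satisfies every constraint, so the LP is feasible.
Direction d = (1, 1): for each constraint row a, a·d ≤ 0 —
  (-4)(1) + (4)(1) = 0 ≤ 0
  (-2)(1) + (-2)(1) = -4 ≤ 0
  (1)(1) + (-4)(1) = -3 ≤ 0
and d ≥ 0, so (0, 2) + t·d stays feasible for every t ≥ 0. Along this ray z = -5u - 9v changes by -14 per unit t, so z → −∞.

The LP is unbounded; z can be made arbitrarily small.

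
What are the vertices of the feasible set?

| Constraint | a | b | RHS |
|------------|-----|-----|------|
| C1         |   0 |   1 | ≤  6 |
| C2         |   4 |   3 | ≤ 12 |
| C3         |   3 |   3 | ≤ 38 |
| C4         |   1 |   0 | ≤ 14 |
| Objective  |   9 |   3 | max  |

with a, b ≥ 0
Each vertex is the intersection of two constraint boundaries that also satisfies all remaining constraints:
  a = 0 and b = 0 → (0, 0)
  4a + 3b = 12 and b = 0 → (3, 0)
  4a + 3b = 12 and a = 0 → (0, 4)

Vertices: (0, 0), (3, 0), (0, 4)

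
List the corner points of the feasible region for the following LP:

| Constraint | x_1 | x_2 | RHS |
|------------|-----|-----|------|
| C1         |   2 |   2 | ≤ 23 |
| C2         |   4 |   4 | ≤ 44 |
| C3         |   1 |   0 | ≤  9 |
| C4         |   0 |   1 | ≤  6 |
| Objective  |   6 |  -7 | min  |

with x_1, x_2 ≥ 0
Each vertex is the intersection of two constraint boundaries that also satisfies all remaining constraints:
  x_1 = 0 and x_2 = 0 → (0, 0)
  x_1 = 9 and x_2 = 0 → (9, 0)
  4x_1 + 4x_2 = 44 and x_1 = 9 → (9, 2)
  4x_1 + 4x_2 = 44 and x_2 = 6 → (5, 6)
  x_2 = 6 and x_1 = 0 → (0, 6)

Vertices: (0, 0), (9, 0), (9, 2), (5, 6), (0, 6)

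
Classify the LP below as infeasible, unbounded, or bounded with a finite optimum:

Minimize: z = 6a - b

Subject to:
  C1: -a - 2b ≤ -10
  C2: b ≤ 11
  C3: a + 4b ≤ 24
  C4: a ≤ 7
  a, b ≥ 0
The point (0, 6) satisfies every constraint, so the LP is feasible; the constraints give a ≤ 7 and b ≤ 11, which with a, b ≥ 0 keep the feasible region inside a bounded box. A feasible, bounded LP attains a finite optimum at a vertex.

Bounded optimum: z* = -6 at (0, 6).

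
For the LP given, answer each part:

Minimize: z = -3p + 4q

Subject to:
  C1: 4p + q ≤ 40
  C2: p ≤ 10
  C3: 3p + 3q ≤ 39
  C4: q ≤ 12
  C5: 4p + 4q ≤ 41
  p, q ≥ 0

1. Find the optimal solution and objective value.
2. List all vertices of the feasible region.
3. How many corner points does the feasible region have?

1. p = 10, q = 0, z = -30
2. (0, 0), (10, 0), (9.917, 0.3333), (0, 10.25)
3. 4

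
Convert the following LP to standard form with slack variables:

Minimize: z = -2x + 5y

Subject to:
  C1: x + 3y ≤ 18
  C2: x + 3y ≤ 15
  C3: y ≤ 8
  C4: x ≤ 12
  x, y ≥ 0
min z = -2x + 5y

s.t.
  x + 3y + s1 = 18
  x + 3y + s2 = 15
  y + s3 = 8
  x + s4 = 12
  x, y, s1, s2, s3, s4 ≥ 0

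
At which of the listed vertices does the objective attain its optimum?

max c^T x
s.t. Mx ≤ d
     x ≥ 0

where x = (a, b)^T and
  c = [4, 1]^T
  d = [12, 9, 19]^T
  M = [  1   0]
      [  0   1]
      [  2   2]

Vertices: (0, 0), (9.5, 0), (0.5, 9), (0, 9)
(9.5, 0) with z = 38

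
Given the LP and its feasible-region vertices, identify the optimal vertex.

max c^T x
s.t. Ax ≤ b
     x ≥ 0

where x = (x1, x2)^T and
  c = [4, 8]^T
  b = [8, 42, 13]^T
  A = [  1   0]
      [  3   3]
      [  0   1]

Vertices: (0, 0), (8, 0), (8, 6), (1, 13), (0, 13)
Evaluating z = 4x1 + 8x2 at each vertex:
  (0, 0): z = 0
  (8, 0): z = 32
  (8, 6): z = 80
  (1, 13): z = 108
  (0, 13): z = 104

The largest value is z = 108, attained at (1, 13).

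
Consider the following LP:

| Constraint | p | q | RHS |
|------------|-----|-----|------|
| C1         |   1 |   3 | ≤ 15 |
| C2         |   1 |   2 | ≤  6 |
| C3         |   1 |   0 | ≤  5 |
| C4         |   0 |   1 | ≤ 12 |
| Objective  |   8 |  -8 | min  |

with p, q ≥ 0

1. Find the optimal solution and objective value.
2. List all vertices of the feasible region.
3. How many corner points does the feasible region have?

1. p = 0, q = 3, z = -24
2. (0, 0), (5, 0), (5, 0.5), (0, 3)
3. 4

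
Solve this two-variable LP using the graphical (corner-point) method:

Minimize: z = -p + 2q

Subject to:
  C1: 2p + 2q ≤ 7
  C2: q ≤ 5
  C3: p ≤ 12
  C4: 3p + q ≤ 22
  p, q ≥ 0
p = 3.5, q = 0, z = -3.5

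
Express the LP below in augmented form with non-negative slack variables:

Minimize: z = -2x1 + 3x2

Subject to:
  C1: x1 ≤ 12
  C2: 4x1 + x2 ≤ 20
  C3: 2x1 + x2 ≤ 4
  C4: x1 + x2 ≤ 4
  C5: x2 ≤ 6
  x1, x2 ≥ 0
min z = -2x1 + 3x2

s.t.
  x1 + s1 = 12
  4x1 + x2 + s2 = 20
  2x1 + x2 + s3 = 4
  x1 + x2 + s4 = 4
  x2 + s5 = 6
  x1, x2, s1, s2, s3, s4, s5 ≥ 0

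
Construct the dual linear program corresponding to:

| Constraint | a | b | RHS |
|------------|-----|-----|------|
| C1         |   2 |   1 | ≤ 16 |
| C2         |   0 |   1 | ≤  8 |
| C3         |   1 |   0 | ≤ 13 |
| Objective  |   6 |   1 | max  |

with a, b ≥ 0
Minimize: z = 16y1 + 8y2 + 13y3

Subject to:
  C1: -2y1 - y3 ≤ -6
  C2: -y1 - y2 ≤ -1
  y1, y2, y3 ≥ 0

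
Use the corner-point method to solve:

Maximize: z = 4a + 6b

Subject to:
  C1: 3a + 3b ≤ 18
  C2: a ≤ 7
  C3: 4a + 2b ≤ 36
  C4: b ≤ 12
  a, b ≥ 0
a = 0, b = 6, z = 36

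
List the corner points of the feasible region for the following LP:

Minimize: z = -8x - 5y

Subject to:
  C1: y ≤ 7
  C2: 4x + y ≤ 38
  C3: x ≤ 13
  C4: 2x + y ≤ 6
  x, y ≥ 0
Each vertex is the intersection of two constraint boundaries that also satisfies all remaining constraints:
  x = 0 and y = 0 → (0, 0)
  2x + y = 6 and y = 0 → (3, 0)
  2x + y = 6 and x = 0 → (0, 6)

Vertices: (0, 0), (3, 0), (0, 6)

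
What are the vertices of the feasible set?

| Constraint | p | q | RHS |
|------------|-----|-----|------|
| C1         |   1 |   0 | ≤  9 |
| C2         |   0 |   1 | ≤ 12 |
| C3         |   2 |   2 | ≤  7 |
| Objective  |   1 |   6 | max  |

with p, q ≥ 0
Each vertex is the intersection of two constraint boundaries that also satisfies all remaining constraints:
  p = 0 and q = 0 → (0, 0)
  2p + 2q = 7 and q = 0 → (3.5, 0)
  2p + 2q = 7 and p = 0 → (0, 3.5)

Vertices: (0, 0), (3.5, 0), (0, 3.5)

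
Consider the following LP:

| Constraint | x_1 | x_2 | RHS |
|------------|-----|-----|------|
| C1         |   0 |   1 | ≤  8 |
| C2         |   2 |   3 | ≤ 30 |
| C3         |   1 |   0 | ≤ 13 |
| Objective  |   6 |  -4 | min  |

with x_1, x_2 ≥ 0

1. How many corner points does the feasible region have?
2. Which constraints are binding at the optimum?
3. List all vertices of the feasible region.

1. 5
2. C1, x_1 ≥ 0
3. (0, 0), (13, 0), (13, 1.333), (3, 8), (0, 8)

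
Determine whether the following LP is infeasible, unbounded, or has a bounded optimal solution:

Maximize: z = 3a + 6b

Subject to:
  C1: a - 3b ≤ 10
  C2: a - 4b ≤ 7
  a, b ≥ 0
Feasible point: (0, 0) satisfies every constraint, so the LP is feasible.
Direction d = (0, 1): for each constraint row a, a·d ≤ 0 —
  (1)(0) + (-3)(1) = -3 ≤ 0
  (1)(0) + (-4)(1) = -4 ≤ 0
and d ≥ 0, so (0, 0) + t·d stays feasible for every t ≥ 0. Along this ray z = 3a + 6b changes by 6 per unit t, so z → +∞.

Unbounded: there is a feasible ray along which z → +∞.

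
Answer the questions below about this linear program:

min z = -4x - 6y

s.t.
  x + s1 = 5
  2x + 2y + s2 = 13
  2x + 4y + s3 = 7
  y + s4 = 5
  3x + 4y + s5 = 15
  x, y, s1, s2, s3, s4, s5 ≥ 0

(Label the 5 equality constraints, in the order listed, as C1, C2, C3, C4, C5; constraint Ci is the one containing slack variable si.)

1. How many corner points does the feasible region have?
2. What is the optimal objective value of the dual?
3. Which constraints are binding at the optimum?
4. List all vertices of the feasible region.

1. 3
2. -14 (by strong duality, equal to the primal optimum)
3. C3, y ≥ 0
4. (0, 0), (3.5, 0), (0, 1.75)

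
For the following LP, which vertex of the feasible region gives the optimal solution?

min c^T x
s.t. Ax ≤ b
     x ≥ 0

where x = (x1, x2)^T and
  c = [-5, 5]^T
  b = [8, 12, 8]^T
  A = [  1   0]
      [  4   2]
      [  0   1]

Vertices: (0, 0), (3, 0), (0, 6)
(3, 0) with z = -15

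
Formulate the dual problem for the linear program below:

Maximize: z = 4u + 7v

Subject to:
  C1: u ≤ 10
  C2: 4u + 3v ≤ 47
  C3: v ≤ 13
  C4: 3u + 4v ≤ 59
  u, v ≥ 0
Minimize: z = 10y1 + 47y2 + 13y3 + 59y4

Subject to:
  C1: -y1 - 4y2 - 3y4 ≤ -4
  C2: -3y2 - y3 - 4y4 ≤ -7
  y1, y2, y3, y4 ≥ 0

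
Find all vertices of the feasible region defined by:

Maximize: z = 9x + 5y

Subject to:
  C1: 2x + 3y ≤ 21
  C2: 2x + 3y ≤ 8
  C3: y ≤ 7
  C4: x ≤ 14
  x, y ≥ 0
Each vertex is the intersection of two constraint boundaries that also satisfies all remaining constraints:
  x = 0 and y = 0 → (0, 0)
  2x + 3y = 8 and y = 0 → (4, 0)
  2x + 3y = 8 and x = 0 → (0, 2.667)

Vertices: (0, 0), (4, 0), (0, 2.667)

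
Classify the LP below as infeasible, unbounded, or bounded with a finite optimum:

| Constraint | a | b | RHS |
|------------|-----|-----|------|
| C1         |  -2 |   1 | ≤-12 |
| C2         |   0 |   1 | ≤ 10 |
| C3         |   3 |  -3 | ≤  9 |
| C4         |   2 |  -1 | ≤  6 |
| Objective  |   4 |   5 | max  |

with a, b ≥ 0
C4 requires 2a - b ≤ 6, while C1 (-2a + b ≤ -12) is equivalent to 2a - b ≥ 12. Together they would need 12 ≤ 2a - b ≤ 6, which is impossible since 12 > 6. No point satisfies all constraints.

Infeasible: no point satisfies all constraints simultaneously.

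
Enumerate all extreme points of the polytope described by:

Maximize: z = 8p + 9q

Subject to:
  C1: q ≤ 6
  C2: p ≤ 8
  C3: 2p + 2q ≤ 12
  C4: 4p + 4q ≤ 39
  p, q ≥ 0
Each vertex is the intersection of two constraint boundaries that also satisfies all remaining constraints:
  p = 0 and q = 0 → (0, 0)
  2p + 2q = 12 and q = 0 → (6, 0)
  q = 6 and 2p + 2q = 12 → (0, 6)

Vertices: (0, 0), (6, 0), (0, 6)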